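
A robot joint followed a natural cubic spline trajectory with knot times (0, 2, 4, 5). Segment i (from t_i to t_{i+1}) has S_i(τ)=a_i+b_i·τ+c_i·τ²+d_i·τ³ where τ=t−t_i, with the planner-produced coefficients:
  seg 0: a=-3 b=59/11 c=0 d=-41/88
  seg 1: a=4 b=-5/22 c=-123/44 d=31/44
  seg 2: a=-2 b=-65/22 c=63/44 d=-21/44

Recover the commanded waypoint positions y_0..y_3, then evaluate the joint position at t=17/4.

y_0 = S_0(0) = a_0 = -3
y_1 = S_1(0) = a_1 = 4
y_2 = S_2(0) = a_2 = -2
y_3 = S_2(1) = -4
t_q=17/4 is in segment 2 (τ=1/4); S_2(τ)=-7481/2816

y_0=-3 y_1=4 y_2=-2 y_3=-4
S(17/4) = -7481/2816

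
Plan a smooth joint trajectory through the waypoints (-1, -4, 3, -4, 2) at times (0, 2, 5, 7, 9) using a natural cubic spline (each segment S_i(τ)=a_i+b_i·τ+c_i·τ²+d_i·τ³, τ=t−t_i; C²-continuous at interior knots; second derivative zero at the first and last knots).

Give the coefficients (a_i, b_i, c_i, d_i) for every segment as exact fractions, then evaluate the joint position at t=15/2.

  seg 0: a=-1 b=-2959/1032 c=0 d=1411/4128
  seg 1: a=-4 b=637/516 c=1411/688 d=-1159/2064
  seg 2: a=3 b=-3347/2064 c=-1033/344 d=8519/8256
  seg 3: a=-4 b=-1291/1032 c=4387/1376 d=-4387/8256
S(15/2) = -85749/22016

Δ: Δ0=-3/2, Δ1=7/3, Δ2=-7/2, Δ3=3
row 1: diag=10, rhs=23; c'=3/10, d'=23/10
row 2: denom=10−3·3/10=91/10; d'=(-35−3·23/10)/(91/10)=-419/91
row 3: denom=8−2·20/91=688/91; d'=(39−2·-419/91)/(688/91)=4387/688
back: M3=4387/688
back: M2=-419/91−20/91·4387/688=-1033/172
back: M1=23/10−3/10·-1033/172=1411/344
M: M0=0, M1=1411/344, M2=-1033/172, M3=4387/688, M4=0
seg 0: a=-1, c=M0/2=0, d=(M1−M0)/(6·2)=1411/4128, b=Δ0−h0·(2M0+M1)/6=-2959/1032
seg 1: a=-4, c=M1/2=1411/688, d=(M2−M1)/(6·3)=-1159/2064, b=Δ1−h1·(2M1+M2)/6=637/516
seg 2: a=3, c=M2/2=-1033/344, d=(M3−M2)/(6·2)=8519/8256, b=Δ2−h2·(2M2+M3)/6=-3347/2064
seg 3: a=-4, c=M3/2=4387/1376, d=(M4−M3)/(6·2)=-4387/8256, b=Δ3−h3·(2M3+M4)/6=-1291/1032
t_q=15/2 → seg 3, τ=1/2; S=-4+-1291/1032·τ+4387/1376·τ²+-4387/8256·τ³=-85749/22016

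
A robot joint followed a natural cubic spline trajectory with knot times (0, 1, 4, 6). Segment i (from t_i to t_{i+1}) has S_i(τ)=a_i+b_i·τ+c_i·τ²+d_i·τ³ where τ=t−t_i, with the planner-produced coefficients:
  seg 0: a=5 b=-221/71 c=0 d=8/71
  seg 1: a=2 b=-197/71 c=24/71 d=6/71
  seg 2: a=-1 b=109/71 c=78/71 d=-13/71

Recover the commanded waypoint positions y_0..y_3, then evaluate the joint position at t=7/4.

y_0 = S_0(0) = a_0 = 5
y_1 = S_1(0) = a_1 = 2
y_2 = S_2(0) = a_2 = -1
y_3 = S_2(2) = 5
t_q=7/4 is in segment 1 (τ=3/4); S_1(τ)=329/2272

y_0=5 y_1=2 y_2=-1 y_3=5
S(7/4) = 329/2272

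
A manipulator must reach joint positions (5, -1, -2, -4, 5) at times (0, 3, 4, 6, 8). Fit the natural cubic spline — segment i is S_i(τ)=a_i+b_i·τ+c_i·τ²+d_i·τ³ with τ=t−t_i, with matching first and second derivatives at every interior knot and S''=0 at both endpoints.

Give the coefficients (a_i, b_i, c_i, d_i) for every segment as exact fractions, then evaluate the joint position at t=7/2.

  seg 0: a=5 b=-853/344 c=0 d=55/1032
  seg 1: a=-1 b=-179/172 c=165/344 d=-151/344
  seg 2: a=-2 b=-481/344 c=-36/43 d=713/1376
  seg 3: a=-4 b=253/172 c=1563/688 d=-521/1376
S(7/2) = -4005/2752

Δ: Δ0=-2, Δ1=-1, Δ2=-1, Δ3=9/2
row 1: diag=8, rhs=6; c'=1/8, d'=3/4
row 2: denom=6−1·1/8=47/8; d'=(0−1·3/4)/(47/8)=-6/47
row 3: denom=8−2·16/47=344/47; d'=(33−2·-6/47)/(344/47)=1563/344
back: M3=1563/344
back: M2=-6/47−16/47·1563/344=-72/43
back: M1=3/4−1/8·-72/43=165/172
M: M0=0, M1=165/172, M2=-72/43, M3=1563/344, M4=0
seg 0: a=5, c=M0/2=0, d=(M1−M0)/(6·3)=55/1032, b=Δ0−h0·(2M0+M1)/6=-853/344
seg 1: a=-1, c=M1/2=165/344, d=(M2−M1)/(6·1)=-151/344, b=Δ1−h1·(2M1+M2)/6=-179/172
seg 2: a=-2, c=M2/2=-36/43, d=(M3−M2)/(6·2)=713/1376, b=Δ2−h2·(2M2+M3)/6=-481/344
seg 3: a=-4, c=M3/2=1563/688, d=(M4−M3)/(6·2)=-521/1376, b=Δ3−h3·(2M3+M4)/6=253/172
t_q=7/2 → seg 1, τ=1/2; S=-1+-179/172·τ+165/344·τ²+-151/344·τ³=-4005/2752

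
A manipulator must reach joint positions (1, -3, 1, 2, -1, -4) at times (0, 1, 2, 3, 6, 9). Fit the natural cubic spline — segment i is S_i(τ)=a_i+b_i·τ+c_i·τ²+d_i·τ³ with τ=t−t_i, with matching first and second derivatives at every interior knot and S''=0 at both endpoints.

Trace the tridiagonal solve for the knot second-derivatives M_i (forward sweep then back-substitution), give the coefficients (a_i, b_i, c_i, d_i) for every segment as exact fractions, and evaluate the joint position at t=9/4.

  seg 0: a=1 b=-2651/419 c=0 d=975/419
  seg 1: a=-3 b=274/419 c=2925/419 d=-1523/419
  seg 2: a=1 b=1555/419 c=-1644/419 d=508/419
  seg 3: a=2 b=-209/419 c=-120/419 d=50/1257
  seg 4: a=-1 b=-479/419 c=30/419 d=-10/1257
S(9/4) = 11407/6704

Δ: Δ0=-4, Δ1=4, Δ2=1, Δ3=-1, Δ4=-1
row 1: diag=4, rhs=48; c'=1/4, d'=12
row 2: denom=4−1·1/4=15/4; d'=(-18−1·12)/(15/4)=-8
row 3: denom=8−1·4/15=116/15; d'=(-12−1·-8)/(116/15)=-15/29
row 4: denom=12−3·45/116=1257/116; d'=(0−3·-15/29)/(1257/116)=60/419
back: M4=60/419
back: M3=-15/29−45/116·60/419=-240/419
back: M2=-8−4/15·-240/419=-3288/419
back: M1=12−1/4·-3288/419=5850/419
M: M0=0, M1=5850/419, M2=-3288/419, M3=-240/419, M4=60/419, M5=0
seg 0: a=1, c=M0/2=0, d=(M1−M0)/(6·1)=975/419, b=Δ0−h0·(2M0+M1)/6=-2651/419
seg 1: a=-3, c=M1/2=2925/419, d=(M2−M1)/(6·1)=-1523/419, b=Δ1−h1·(2M1+M2)/6=274/419
seg 2: a=1, c=M2/2=-1644/419, d=(M3−M2)/(6·1)=508/419, b=Δ2−h2·(2M2+M3)/6=1555/419
seg 3: a=2, c=M3/2=-120/419, d=(M4−M3)/(6·3)=50/1257, b=Δ3−h3·(2M3+M4)/6=-209/419
seg 4: a=-1, c=M4/2=30/419, d=(M5−M4)/(6·3)=-10/1257, b=Δ4−h4·(2M4+M5)/6=-479/419
t_q=9/4 → seg 2, τ=1/4; S=1+1555/419·τ+-1644/419·τ²+508/419·τ³=11407/6704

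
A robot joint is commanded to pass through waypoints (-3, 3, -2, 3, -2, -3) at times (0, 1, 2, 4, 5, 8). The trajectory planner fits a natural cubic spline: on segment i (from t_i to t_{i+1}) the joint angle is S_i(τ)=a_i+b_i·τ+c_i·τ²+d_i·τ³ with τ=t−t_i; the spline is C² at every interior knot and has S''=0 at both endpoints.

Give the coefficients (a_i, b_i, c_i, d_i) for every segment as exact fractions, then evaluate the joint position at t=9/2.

Δ: Δ0=6, Δ1=-5, Δ2=5/2, Δ3=-5, Δ4=-1/3
row 1: diag=4, rhs=-66; c'=1/4, d'=-33/2
row 2: denom=6−1·1/4=23/4; d'=(45−1·-33/2)/(23/4)=246/23
row 3: denom=6−2·8/23=122/23; d'=(-45−2·246/23)/(122/23)=-1527/122
row 4: denom=8−1·23/122=953/122; d'=(28−1·-1527/122)/(953/122)=4943/953
back: M4=4943/953
back: M3=-1527/122−23/122·4943/953=-12860/953
back: M2=246/23−8/23·-12860/953=14666/953
back: M1=-33/2−1/4·14666/953=-19391/953
M: M0=0, M1=-19391/953, M2=14666/953, M3=-12860/953, M4=4943/953, M5=0
seg 0: a=-3, c=M0/2=0, d=(M1−M0)/(6·1)=-19391/5718, b=Δ0−h0·(2M0+M1)/6=53699/5718
seg 1: a=3, c=M1/2=-19391/1906, d=(M2−M1)/(6·1)=34057/5718, b=Δ1−h1·(2M1+M2)/6=-2237/2859
seg 2: a=-2, c=M2/2=7333/953, d=(M3−M2)/(6·2)=-13763/5718, b=Δ2−h2·(2M2+M3)/6=-18649/5718
seg 3: a=3, c=M3/2=-6430/953, d=(M4−M3)/(6·1)=17803/5718, b=Δ3−h3·(2M3+M4)/6=-7813/5718
seg 4: a=-2, c=M4/2=4943/1906, d=(M5−M4)/(6·3)=-4943/17154, b=Δ4−h4·(2M4+M5)/6=-15782/2859
t_q=9/2 → seg 3, τ=1/2; S=3+-7813/5718·τ+-6430/953·τ²+17803/5718·τ³=15541/15248

  seg 0: a=-3 b=53699/5718 c=0 d=-19391/5718
  seg 1: a=3 b=-2237/2859 c=-19391/1906 d=34057/5718
  seg 2: a=-2 b=-18649/5718 c=7333/953 d=-13763/5718
  seg 3: a=3 b=-7813/5718 c=-6430/953 d=17803/5718
  seg 4: a=-2 b=-15782/2859 c=4943/1906 d=-4943/17154
S(9/2) = 15541/15248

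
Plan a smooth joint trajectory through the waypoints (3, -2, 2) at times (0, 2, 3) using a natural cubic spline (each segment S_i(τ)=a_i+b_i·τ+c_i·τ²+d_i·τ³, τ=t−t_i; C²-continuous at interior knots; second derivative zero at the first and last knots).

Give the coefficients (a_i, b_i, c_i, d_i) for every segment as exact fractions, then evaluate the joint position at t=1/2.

  seg 0: a=3 b=-14/3 c=0 d=13/24
  seg 1: a=-2 b=11/6 c=13/4 d=-13/12
S(1/2) = 47/64

Δ: Δ0=-5/2, Δ1=4
row 1: diag=6, rhs=39; c'=1/6, d'=13/2
back: M1=13/2
M: M0=0, M1=13/2, M2=0
seg 0: a=3, c=M0/2=0, d=(M1−M0)/(6·2)=13/24, b=Δ0−h0·(2M0+M1)/6=-14/3
seg 1: a=-2, c=M1/2=13/4, d=(M2−M1)/(6·1)=-13/12, b=Δ1−h1·(2M1+M2)/6=11/6
t_q=1/2 → seg 0, τ=1/2; S=3+-14/3·τ+0·τ²+13/24·τ³=47/64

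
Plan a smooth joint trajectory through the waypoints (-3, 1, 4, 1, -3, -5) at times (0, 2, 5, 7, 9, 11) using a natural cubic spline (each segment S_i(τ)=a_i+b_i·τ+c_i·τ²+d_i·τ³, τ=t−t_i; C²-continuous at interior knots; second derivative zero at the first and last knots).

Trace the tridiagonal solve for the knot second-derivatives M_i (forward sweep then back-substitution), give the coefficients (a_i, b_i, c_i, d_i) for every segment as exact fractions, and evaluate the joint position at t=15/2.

Δ: Δ0=2, Δ1=1, Δ2=-3/2, Δ3=-2, Δ4=-1
row 1: diag=10, rhs=-6; c'=3/10, d'=-3/5
row 2: denom=10−3·3/10=91/10; d'=(-15−3·-3/5)/(91/10)=-132/91
row 3: denom=8−2·20/91=688/91; d'=(-3−2·-132/91)/(688/91)=-9/688
row 4: denom=8−2·91/344=1285/172; d'=(6−2·-9/688)/(1285/172)=2073/2570
back: M4=2073/2570
back: M3=-9/688−91/344·2073/2570=-291/1285
back: M2=-132/91−20/91·-291/1285=-360/257
back: M1=-3/5−3/10·-360/257=-231/1285
M: M0=0, M1=-231/1285, M2=-360/257, M3=-291/1285, M4=2073/2570, M5=0
seg 0: a=-3, c=M0/2=0, d=(M1−M0)/(6·2)=-77/5140, b=Δ0−h0·(2M0+M1)/6=2647/1285
seg 1: a=1, c=M1/2=-231/2570, d=(M2−M1)/(6·3)=-523/7710, b=Δ1−h1·(2M1+M2)/6=2416/1285
seg 2: a=4, c=M2/2=-180/257, d=(M3−M2)/(6·2)=503/5140, b=Δ2−h2·(2M2+M3)/6=-1261/2570
seg 3: a=1, c=M3/2=-291/2570, d=(M4−M3)/(6·2)=177/2056, b=Δ3−h3·(2M3+M4)/6=-5443/2570
seg 4: a=-3, c=M4/2=2073/5140, d=(M5−M4)/(6·2)=-691/10280, b=Δ4−h4·(2M4+M5)/6=-1976/1285
t_q=15/2 → seg 3, τ=1/2; S=1+-5443/2570·τ+-291/2570·τ²+177/2056·τ³=-6291/82240

  seg 0: a=-3 b=2647/1285 c=0 d=-77/5140
  seg 1: a=1 b=2416/1285 c=-231/2570 d=-523/7710
  seg 2: a=4 b=-1261/2570 c=-180/257 d=503/5140
  seg 3: a=1 b=-5443/2570 c=-291/2570 d=177/2056
  seg 4: a=-3 b=-1976/1285 c=2073/5140 d=-691/10280
S(15/2) = -6291/82240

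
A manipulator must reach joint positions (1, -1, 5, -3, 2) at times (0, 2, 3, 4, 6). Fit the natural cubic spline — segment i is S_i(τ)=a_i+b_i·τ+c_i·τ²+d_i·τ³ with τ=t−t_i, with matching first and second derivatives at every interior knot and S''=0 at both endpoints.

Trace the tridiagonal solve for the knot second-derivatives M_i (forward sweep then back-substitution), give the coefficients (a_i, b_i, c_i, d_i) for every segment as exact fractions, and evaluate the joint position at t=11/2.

Δ: Δ0=-1, Δ1=6, Δ2=-8, Δ3=5/2
row 1: diag=6, rhs=42; c'=1/6, d'=7
row 2: denom=4−1·1/6=23/6; d'=(-84−1·7)/(23/6)=-546/23
row 3: denom=6−1·6/23=132/23; d'=(63−1·-546/23)/(132/23)=665/44
back: M3=665/44
back: M2=-546/23−6/23·665/44=-609/22
back: M1=7−1/6·-609/22=511/44
M: M0=0, M1=511/44, M2=-609/22, M3=665/44, M4=0
seg 0: a=1, c=M0/2=0, d=(M1−M0)/(6·2)=511/528, b=Δ0−h0·(2M0+M1)/6=-643/132
seg 1: a=-1, c=M1/2=511/88, d=(M2−M1)/(6·1)=-1729/264, b=Δ1−h1·(2M1+M2)/6=445/66
seg 2: a=5, c=M2/2=-609/44, d=(M3−M2)/(6·1)=1883/264, b=Δ2−h2·(2M2+M3)/6=-31/24
seg 3: a=-3, c=M3/2=665/88, d=(M4−M3)/(6·2)=-665/528, b=Δ3−h3·(2M3+M4)/6=-250/33
t_q=11/2 → seg 3, τ=3/2; S=-3+-250/33·τ+665/88·τ²+-665/528·τ³=-2269/1408

  seg 0: a=1 b=-643/132 c=0 d=511/528
  seg 1: a=-1 b=445/66 c=511/88 d=-1729/264
  seg 2: a=5 b=-31/24 c=-609/44 d=1883/264
  seg 3: a=-3 b=-250/33 c=665/88 d=-665/528
S(11/2) = -2269/1408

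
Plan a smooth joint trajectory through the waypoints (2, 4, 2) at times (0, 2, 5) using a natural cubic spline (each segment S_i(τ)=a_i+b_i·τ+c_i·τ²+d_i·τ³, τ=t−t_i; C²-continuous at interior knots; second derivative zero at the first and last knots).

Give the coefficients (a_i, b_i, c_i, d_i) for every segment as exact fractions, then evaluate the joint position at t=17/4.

Δ: Δ0=1, Δ1=-2/3
row 1: diag=10, rhs=-10; c'=3/10, d'=-1
back: M1=-1
M: M0=0, M1=-1, M2=0
seg 0: a=2, c=M0/2=0, d=(M1−M0)/(6·2)=-1/12, b=Δ0−h0·(2M0+M1)/6=4/3
seg 1: a=4, c=M1/2=-1/2, d=(M2−M1)/(6·3)=1/18, b=Δ1−h1·(2M1+M2)/6=1/3
t_q=17/4 → seg 1, τ=9/4; S=4+1/3·τ+-1/2·τ²+1/18·τ³=365/128

  seg 0: a=2 b=4/3 c=0 d=-1/12
  seg 1: a=4 b=1/3 c=-1/2 d=1/18
S(17/4) = 365/128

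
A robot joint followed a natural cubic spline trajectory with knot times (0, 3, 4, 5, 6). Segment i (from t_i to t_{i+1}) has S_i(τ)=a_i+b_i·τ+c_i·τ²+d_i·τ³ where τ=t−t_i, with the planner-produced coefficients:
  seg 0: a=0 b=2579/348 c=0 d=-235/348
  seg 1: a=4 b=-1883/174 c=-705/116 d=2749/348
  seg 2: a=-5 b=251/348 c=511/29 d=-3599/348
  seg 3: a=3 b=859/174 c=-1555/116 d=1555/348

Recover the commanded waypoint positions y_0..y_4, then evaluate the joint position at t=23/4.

y_0 = S_0(0) = a_0 = 0
y_1 = S_1(0) = a_1 = 4
y_2 = S_2(0) = a_2 = -5
y_3 = S_3(0) = a_3 = 3
y_4 = S_3(1) = -1
t_q=23/4 is in segment 3 (τ=3/4); S_3(τ)=7775/7424

y_0=0 y_1=4 y_2=-5 y_3=3 y_4=-1
S(23/4) = 7775/7424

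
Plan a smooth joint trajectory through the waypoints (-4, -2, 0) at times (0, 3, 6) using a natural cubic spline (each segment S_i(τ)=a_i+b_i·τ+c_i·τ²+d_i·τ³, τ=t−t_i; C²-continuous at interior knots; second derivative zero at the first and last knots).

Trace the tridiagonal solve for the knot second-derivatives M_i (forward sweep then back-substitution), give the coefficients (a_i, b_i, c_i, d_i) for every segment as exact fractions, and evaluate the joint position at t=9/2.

Δ: Δ0=2/3, Δ1=2/3
row 1: diag=12, rhs=0; c'=1/4, d'=0
back: M1=0
M: M0=0, M1=0, M2=0
seg 0: a=-4, c=M0/2=0, d=(M1−M0)/(6·3)=0, b=Δ0−h0·(2M0+M1)/6=2/3
seg 1: a=-2, c=M1/2=0, d=(M2−M1)/(6·3)=0, b=Δ1−h1·(2M1+M2)/6=2/3
t_q=9/2 → seg 1, τ=3/2; S=-2+2/3·τ+0·τ²+0·τ³=-1

  seg 0: a=-4 b=2/3 c=0 d=0
  seg 1: a=-2 b=2/3 c=0 d=0
S(9/2) = -1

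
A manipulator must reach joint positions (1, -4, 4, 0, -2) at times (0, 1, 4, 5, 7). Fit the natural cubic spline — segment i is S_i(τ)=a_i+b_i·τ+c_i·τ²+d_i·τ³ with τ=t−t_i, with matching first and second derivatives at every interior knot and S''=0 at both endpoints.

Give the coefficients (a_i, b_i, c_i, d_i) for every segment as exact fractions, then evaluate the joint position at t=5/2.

Δ: Δ0=-5, Δ1=8/3, Δ2=-4, Δ3=-1
row 1: diag=8, rhs=46; c'=3/8, d'=23/4
row 2: denom=8−3·3/8=55/8; d'=(-40−3·23/4)/(55/8)=-458/55
row 3: denom=6−1·8/55=322/55; d'=(18−1·-458/55)/(322/55)=724/161
back: M3=724/161
back: M2=-458/55−8/55·724/161=-1446/161
back: M1=23/4−3/8·-1446/161=1468/161
M: M0=0, M1=1468/161, M2=-1446/161, M3=724/161, M4=0
seg 0: a=1, c=M0/2=0, d=(M1−M0)/(6·1)=734/483, b=Δ0−h0·(2M0+M1)/6=-3149/483
seg 1: a=-4, c=M1/2=734/161, d=(M2−M1)/(6·3)=-1457/1449, b=Δ1−h1·(2M1+M2)/6=-947/483
seg 2: a=4, c=M2/2=-723/161, d=(M3−M2)/(6·1)=155/69, b=Δ2−h2·(2M2+M3)/6=-848/483
seg 3: a=0, c=M3/2=362/161, d=(M4−M3)/(6·2)=-181/483, b=Δ3−h3·(2M3+M4)/6=-1931/483
t_q=5/2 → seg 1, τ=3/2; S=-4+-947/483·τ+734/161·τ²+-1457/1449·τ³=-99/1288

  seg 0: a=1 b=-3149/483 c=0 d=734/483
  seg 1: a=-4 b=-947/483 c=734/161 d=-1457/1449
  seg 2: a=4 b=-848/483 c=-723/161 d=155/69
  seg 3: a=0 b=-1931/483 c=362/161 d=-181/483
S(5/2) = -99/1288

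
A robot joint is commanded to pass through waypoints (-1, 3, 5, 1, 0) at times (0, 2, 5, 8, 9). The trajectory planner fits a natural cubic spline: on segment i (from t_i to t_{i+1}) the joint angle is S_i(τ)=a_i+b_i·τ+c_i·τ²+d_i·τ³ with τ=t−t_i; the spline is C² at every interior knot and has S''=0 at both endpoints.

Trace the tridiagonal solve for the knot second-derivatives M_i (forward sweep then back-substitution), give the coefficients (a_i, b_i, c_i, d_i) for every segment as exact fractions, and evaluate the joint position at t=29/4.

  seg 0: a=-1 b=863/399 c=0 d=-65/1596
  seg 1: a=3 b=668/399 c=-65/266 d=-73/2394
  seg 2: a=5 b=-491/798 c=-69/133 d=223/2394
  seg 3: a=1 b=-484/399 c=85/266 d=-85/798
S(29/4) = 1837/896

Δ: Δ0=2, Δ1=2/3, Δ2=-4/3, Δ3=-1
row 1: diag=10, rhs=-8; c'=3/10, d'=-4/5
row 2: denom=12−3·3/10=111/10; d'=(-12−3·-4/5)/(111/10)=-32/37
row 3: denom=8−3·10/37=266/37; d'=(2−3·-32/37)/(266/37)=85/133
back: M3=85/133
back: M2=-32/37−10/37·85/133=-138/133
back: M1=-4/5−3/10·-138/133=-65/133
M: M0=0, M1=-65/133, M2=-138/133, M3=85/133, M4=0
seg 0: a=-1, c=M0/2=0, d=(M1−M0)/(6·2)=-65/1596, b=Δ0−h0·(2M0+M1)/6=863/399
seg 1: a=3, c=M1/2=-65/266, d=(M2−M1)/(6·3)=-73/2394, b=Δ1−h1·(2M1+M2)/6=668/399
seg 2: a=5, c=M2/2=-69/133, d=(M3−M2)/(6·3)=223/2394, b=Δ2−h2·(2M2+M3)/6=-491/798
seg 3: a=1, c=M3/2=85/266, d=(M4−M3)/(6·1)=-85/798, b=Δ3−h3·(2M3+M4)/6=-484/399
t_q=29/4 → seg 2, τ=9/4; S=5+-491/798·τ+-69/133·τ²+223/2394·τ³=1837/896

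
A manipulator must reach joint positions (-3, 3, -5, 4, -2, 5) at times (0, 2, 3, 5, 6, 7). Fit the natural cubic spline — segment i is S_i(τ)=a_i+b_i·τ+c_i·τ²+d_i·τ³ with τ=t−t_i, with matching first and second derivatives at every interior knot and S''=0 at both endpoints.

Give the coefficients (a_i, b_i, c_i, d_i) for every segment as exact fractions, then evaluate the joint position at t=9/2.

  seg 0: a=-3 b=5606/709 c=0 d=-3479/2836
  seg 1: a=3 b=-4831/709 c=-10437/1418 d=8755/1418
  seg 2: a=-5 b=-4271/1418 c=7914/709 d=-5251/1418
  seg 3: a=4 b=-3971/1418 c=-7839/709 d=11141/1418
  seg 4: a=-2 b=-952/709 c=17745/1418 d=-5915/1418
S(9/2) = 35155/11344

Δ: Δ0=3, Δ1=-8, Δ2=9/2, Δ3=-6, Δ4=7
row 1: diag=6, rhs=-66; c'=1/6, d'=-11
row 2: denom=6−1·1/6=35/6; d'=(75−1·-11)/(35/6)=516/35
row 3: denom=6−2·12/35=186/35; d'=(-63−2·516/35)/(186/35)=-1079/62
row 4: denom=4−1·35/186=709/186; d'=(78−1·-1079/62)/(709/186)=17745/709
back: M4=17745/709
back: M3=-1079/62−35/186·17745/709=-15678/709
back: M2=516/35−12/35·-15678/709=15828/709
back: M1=-11−1/6·15828/709=-10437/709
M: M0=0, M1=-10437/709, M2=15828/709, M3=-15678/709, M4=17745/709, M5=0
seg 0: a=-3, c=M0/2=0, d=(M1−M0)/(6·2)=-3479/2836, b=Δ0−h0·(2M0+M1)/6=5606/709
seg 1: a=3, c=M1/2=-10437/1418, d=(M2−M1)/(6·1)=8755/1418, b=Δ1−h1·(2M1+M2)/6=-4831/709
seg 2: a=-5, c=M2/2=7914/709, d=(M3−M2)/(6·2)=-5251/1418, b=Δ2−h2·(2M2+M3)/6=-4271/1418
seg 3: a=4, c=M3/2=-7839/709, d=(M4−M3)/(6·1)=11141/1418, b=Δ3−h3·(2M3+M4)/6=-3971/1418
seg 4: a=-2, c=M4/2=17745/1418, d=(M5−M4)/(6·1)=-5915/1418, b=Δ4−h4·(2M4+M5)/6=-952/709
t_q=9/2 → seg 2, τ=3/2; S=-5+-4271/1418·τ+7914/709·τ²+-5251/1418·τ³=35155/11344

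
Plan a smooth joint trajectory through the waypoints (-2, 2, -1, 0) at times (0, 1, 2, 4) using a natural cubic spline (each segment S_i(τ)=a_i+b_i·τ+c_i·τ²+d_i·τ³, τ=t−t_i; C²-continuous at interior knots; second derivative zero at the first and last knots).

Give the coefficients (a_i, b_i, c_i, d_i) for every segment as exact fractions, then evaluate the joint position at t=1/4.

  seg 0: a=-2 b=275/46 c=0 d=-91/46
  seg 1: a=2 b=1/23 c=-273/46 d=133/46
  seg 2: a=-1 b=-145/46 c=63/23 d=-21/46
S(1/4) = -1579/2944

Δ: Δ0=4, Δ1=-3, Δ2=1/2
row 1: diag=4, rhs=-42; c'=1/4, d'=-21/2
row 2: denom=6−1·1/4=23/4; d'=(21−1·-21/2)/(23/4)=126/23
back: M2=126/23
back: M1=-21/2−1/4·126/23=-273/23
M: M0=0, M1=-273/23, M2=126/23, M3=0
seg 0: a=-2, c=M0/2=0, d=(M1−M0)/(6·1)=-91/46, b=Δ0−h0·(2M0+M1)/6=275/46
seg 1: a=2, c=M1/2=-273/46, d=(M2−M1)/(6·1)=133/46, b=Δ1−h1·(2M1+M2)/6=1/23
seg 2: a=-1, c=M2/2=63/23, d=(M3−M2)/(6·2)=-21/46, b=Δ2−h2·(2M2+M3)/6=-145/46
t_q=1/4 → seg 0, τ=1/4; S=-2+275/46·τ+0·τ²+-91/46·τ³=-1579/2944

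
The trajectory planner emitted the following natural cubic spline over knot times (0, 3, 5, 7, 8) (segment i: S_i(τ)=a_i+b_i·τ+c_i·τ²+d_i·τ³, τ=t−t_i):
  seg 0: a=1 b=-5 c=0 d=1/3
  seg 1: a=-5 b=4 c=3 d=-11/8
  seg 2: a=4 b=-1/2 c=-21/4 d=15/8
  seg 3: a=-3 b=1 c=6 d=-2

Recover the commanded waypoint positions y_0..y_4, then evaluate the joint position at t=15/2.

y_0 = S_0(0) = a_0 = 1
y_1 = S_1(0) = a_1 = -5
y_2 = S_2(0) = a_2 = 4
y_3 = S_3(0) = a_3 = -3
y_4 = S_3(1) = 2
t_q=15/2 is in segment 3 (τ=1/2); S_3(τ)=-5/4

y_0=1 y_1=-5 y_2=4 y_3=-3 y_4=2
S(15/2) = -5/4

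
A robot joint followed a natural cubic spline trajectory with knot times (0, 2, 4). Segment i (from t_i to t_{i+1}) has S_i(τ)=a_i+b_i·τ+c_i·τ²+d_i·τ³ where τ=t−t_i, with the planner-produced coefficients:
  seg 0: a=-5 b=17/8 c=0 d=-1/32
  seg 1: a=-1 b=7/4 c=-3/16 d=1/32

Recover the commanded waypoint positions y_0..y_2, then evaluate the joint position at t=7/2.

y_0 = S_0(0) = a_0 = -5
y_1 = S_1(0) = a_1 = -1
y_2 = S_1(2) = 2
t_q=7/2 is in segment 1 (τ=3/2); S_1(τ)=335/256

y_0=-5 y_1=-1 y_2=2
S(7/2) = 335/256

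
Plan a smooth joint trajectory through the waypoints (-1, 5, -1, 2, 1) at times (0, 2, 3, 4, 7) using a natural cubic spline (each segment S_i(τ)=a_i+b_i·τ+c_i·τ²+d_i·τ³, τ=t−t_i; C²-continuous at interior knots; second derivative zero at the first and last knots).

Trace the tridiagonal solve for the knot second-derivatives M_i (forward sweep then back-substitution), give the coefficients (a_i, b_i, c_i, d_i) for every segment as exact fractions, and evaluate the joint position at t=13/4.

  seg 0: a=-1 b=1864/267 c=0 d=-1063/1068
  seg 1: a=5 b=-1325/267 c=-1063/178 d=2635/534
  seg 2: a=-1 b=-1123/534 c=786/89 d=-1991/534
  seg 3: a=2 b=1168/267 c=-419/178 d=419/1602
S(13/4) = -11757/11392

Δ: Δ0=3, Δ1=-6, Δ2=3, Δ3=-1/3
row 1: diag=6, rhs=-54; c'=1/6, d'=-9
row 2: denom=4−1·1/6=23/6; d'=(54−1·-9)/(23/6)=378/23
row 3: denom=8−1·6/23=178/23; d'=(-20−1·378/23)/(178/23)=-419/89
back: M3=-419/89
back: M2=378/23−6/23·-419/89=1572/89
back: M1=-9−1/6·1572/89=-1063/89
M: M0=0, M1=-1063/89, M2=1572/89, M3=-419/89, M4=0
seg 0: a=-1, c=M0/2=0, d=(M1−M0)/(6·2)=-1063/1068, b=Δ0−h0·(2M0+M1)/6=1864/267
seg 1: a=5, c=M1/2=-1063/178, d=(M2−M1)/(6·1)=2635/534, b=Δ1−h1·(2M1+M2)/6=-1325/267
seg 2: a=-1, c=M2/2=786/89, d=(M3−M2)/(6·1)=-1991/534, b=Δ2−h2·(2M2+M3)/6=-1123/534
seg 3: a=2, c=M3/2=-419/178, d=(M4−M3)/(6·3)=419/1602, b=Δ3−h3·(2M3+M4)/6=1168/267
t_q=13/4 → seg 2, τ=1/4; S=-1+-1123/534·τ+786/89·τ²+-1991/534·τ³=-11757/11392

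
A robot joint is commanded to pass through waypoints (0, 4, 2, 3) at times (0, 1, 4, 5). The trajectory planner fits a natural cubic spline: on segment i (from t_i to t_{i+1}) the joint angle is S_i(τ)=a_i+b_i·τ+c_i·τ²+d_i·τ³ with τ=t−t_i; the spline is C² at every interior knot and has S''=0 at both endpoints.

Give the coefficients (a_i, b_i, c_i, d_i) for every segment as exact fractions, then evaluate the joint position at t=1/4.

  seg 0: a=0 b=787/165 c=0 d=-127/165
  seg 1: a=4 b=406/165 c=-127/55 d=19/45
  seg 2: a=2 b=1/165 c=82/55 d=-82/165
S(1/4) = 831/704

Δ: Δ0=4, Δ1=-2/3, Δ2=1
row 1: diag=8, rhs=-28; c'=3/8, d'=-7/2
row 2: denom=8−3·3/8=55/8; d'=(10−3·-7/2)/(55/8)=164/55
back: M2=164/55
back: M1=-7/2−3/8·164/55=-254/55
M: M0=0, M1=-254/55, M2=164/55, M3=0
seg 0: a=0, c=M0/2=0, d=(M1−M0)/(6·1)=-127/165, b=Δ0−h0·(2M0+M1)/6=787/165
seg 1: a=4, c=M1/2=-127/55, d=(M2−M1)/(6·3)=19/45, b=Δ1−h1·(2M1+M2)/6=406/165
seg 2: a=2, c=M2/2=82/55, d=(M3−M2)/(6·1)=-82/165, b=Δ2−h2·(2M2+M3)/6=1/165
t_q=1/4 → seg 0, τ=1/4; S=0+787/165·τ+0·τ²+-127/165·τ³=831/704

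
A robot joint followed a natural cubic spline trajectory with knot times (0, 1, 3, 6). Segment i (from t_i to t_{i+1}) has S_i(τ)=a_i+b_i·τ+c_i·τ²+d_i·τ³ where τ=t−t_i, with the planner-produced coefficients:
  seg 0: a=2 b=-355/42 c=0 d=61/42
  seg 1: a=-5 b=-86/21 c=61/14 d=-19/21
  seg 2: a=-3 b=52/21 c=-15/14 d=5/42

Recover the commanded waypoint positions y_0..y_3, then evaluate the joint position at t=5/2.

y_0=2 y_1=-5 y_2=-3 y_3=-2
S(5/2) = -123/28

y_0 = S_0(0) = a_0 = 2
y_1 = S_1(0) = a_1 = -5
y_2 = S_2(0) = a_2 = -3
y_3 = S_2(3) = -2
t_q=5/2 is in segment 1 (τ=3/2); S_1(τ)=-123/28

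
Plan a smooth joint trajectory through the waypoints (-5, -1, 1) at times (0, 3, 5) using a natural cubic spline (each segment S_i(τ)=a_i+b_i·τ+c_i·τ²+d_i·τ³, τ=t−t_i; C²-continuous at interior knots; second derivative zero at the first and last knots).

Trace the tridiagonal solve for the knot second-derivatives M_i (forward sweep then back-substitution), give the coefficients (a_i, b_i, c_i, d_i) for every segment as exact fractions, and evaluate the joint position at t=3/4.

  seg 0: a=-5 b=43/30 c=0 d=-1/90
  seg 1: a=-1 b=17/15 c=-1/10 d=1/60
S(3/4) = -503/128

Δ: Δ0=4/3, Δ1=1
row 1: diag=10, rhs=-2; c'=1/5, d'=-1/5
back: M1=-1/5
M: M0=0, M1=-1/5, M2=0
seg 0: a=-5, c=M0/2=0, d=(M1−M0)/(6·3)=-1/90, b=Δ0−h0·(2M0+M1)/6=43/30
seg 1: a=-1, c=M1/2=-1/10, d=(M2−M1)/(6·2)=1/60, b=Δ1−h1·(2M1+M2)/6=17/15
t_q=3/4 → seg 0, τ=3/4; S=-5+43/30·τ+0·τ²+-1/90·τ³=-503/128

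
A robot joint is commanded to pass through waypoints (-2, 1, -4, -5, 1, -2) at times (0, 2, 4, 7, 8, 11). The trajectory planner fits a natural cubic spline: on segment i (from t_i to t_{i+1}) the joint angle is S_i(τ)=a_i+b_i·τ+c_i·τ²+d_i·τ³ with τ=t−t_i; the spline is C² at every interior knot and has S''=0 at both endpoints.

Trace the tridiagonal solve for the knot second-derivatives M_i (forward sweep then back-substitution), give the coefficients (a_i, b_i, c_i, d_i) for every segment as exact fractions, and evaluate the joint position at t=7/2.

Δ: Δ0=3/2, Δ1=-5/2, Δ2=-1/3, Δ3=6, Δ4=-1
row 1: diag=8, rhs=-24; c'=1/4, d'=-3
row 2: denom=10−2·1/4=19/2; d'=(13−2·-3)/(19/2)=2
row 3: denom=8−3·6/19=134/19; d'=(38−3·2)/(134/19)=304/67
row 4: denom=8−1·19/134=1053/134; d'=(-42−1·304/67)/(1053/134)=-6236/1053
back: M4=-6236/1053
back: M3=304/67−19/134·-6236/1053=5662/1053
back: M2=2−6/19·5662/1053=106/351
back: M1=-3−1/4·106/351=-2159/702
M: M0=0, M1=-2159/702, M2=106/351, M3=5662/1053, M4=-6236/1053, M5=0
seg 0: a=-2, c=M0/2=0, d=(M1−M0)/(6·2)=-2159/8424, b=Δ0−h0·(2M0+M1)/6=2659/1053
seg 1: a=1, c=M1/2=-2159/1404, d=(M2−M1)/(6·2)=2371/8424, b=Δ1−h1·(2M1+M2)/6=-1159/2106
seg 2: a=-4, c=M2/2=53/351, d=(M3−M2)/(6·3)=2672/9477, b=Δ2−h2·(2M2+M3)/6=-3500/1053
seg 3: a=-5, c=M3/2=2831/1053, d=(M4−M3)/(6·1)=-661/351, b=Δ3−h3·(2M3+M4)/6=5470/1053
seg 4: a=1, c=M4/2=-3118/1053, d=(M5−M4)/(6·3)=3118/9477, b=Δ4−h4·(2M4+M5)/6=5183/1053
t_q=7/2 → seg 1, τ=3/2; S=1+-1159/2106·τ+-2159/1404·τ²+2371/8424·τ³=-52465/22464

  seg 0: a=-2 b=2659/1053 c=0 d=-2159/8424
  seg 1: a=1 b=-1159/2106 c=-2159/1404 d=2371/8424
  seg 2: a=-4 b=-3500/1053 c=53/351 d=2672/9477
  seg 3: a=-5 b=5470/1053 c=2831/1053 d=-661/351
  seg 4: a=1 b=5183/1053 c=-3118/1053 d=3118/9477
S(7/2) = -52465/22464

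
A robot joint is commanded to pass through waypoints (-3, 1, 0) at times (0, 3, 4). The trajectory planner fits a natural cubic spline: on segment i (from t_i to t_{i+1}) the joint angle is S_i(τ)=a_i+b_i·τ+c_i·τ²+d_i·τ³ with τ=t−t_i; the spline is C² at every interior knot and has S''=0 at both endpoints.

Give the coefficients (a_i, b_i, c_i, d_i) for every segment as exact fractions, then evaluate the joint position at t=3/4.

  seg 0: a=-3 b=53/24 c=0 d=-7/72
  seg 1: a=1 b=-5/12 c=-7/8 d=7/24
S(3/4) = -709/512

Δ: Δ0=4/3, Δ1=-1
row 1: diag=8, rhs=-14; c'=1/8, d'=-7/4
back: M1=-7/4
M: M0=0, M1=-7/4, M2=0
seg 0: a=-3, c=M0/2=0, d=(M1−M0)/(6·3)=-7/72, b=Δ0−h0·(2M0+M1)/6=53/24
seg 1: a=1, c=M1/2=-7/8, d=(M2−M1)/(6·1)=7/24, b=Δ1−h1·(2M1+M2)/6=-5/12
t_q=3/4 → seg 0, τ=3/4; S=-3+53/24·τ+0·τ²+-7/72·τ³=-709/512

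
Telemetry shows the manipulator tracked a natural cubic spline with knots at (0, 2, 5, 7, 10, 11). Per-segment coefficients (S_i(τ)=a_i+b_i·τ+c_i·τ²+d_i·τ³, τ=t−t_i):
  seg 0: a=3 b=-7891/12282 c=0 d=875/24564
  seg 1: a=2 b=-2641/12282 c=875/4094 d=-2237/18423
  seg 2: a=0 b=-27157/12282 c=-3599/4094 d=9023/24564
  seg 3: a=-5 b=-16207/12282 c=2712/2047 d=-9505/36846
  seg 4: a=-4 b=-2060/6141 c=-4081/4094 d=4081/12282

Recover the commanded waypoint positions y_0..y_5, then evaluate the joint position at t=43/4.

y_0=3 y_1=2 y_2=0 y_3=-5 y_4=-4 y_5=-5
S(43/4) = -1224171/262016

y_0 = S_0(0) = a_0 = 3
y_1 = S_1(0) = a_1 = 2
y_2 = S_2(0) = a_2 = 0
y_3 = S_3(0) = a_3 = -5
y_4 = S_4(0) = a_4 = -4
y_5 = S_4(1) = -5
t_q=43/4 is in segment 4 (τ=3/4); S_4(τ)=-1224171/262016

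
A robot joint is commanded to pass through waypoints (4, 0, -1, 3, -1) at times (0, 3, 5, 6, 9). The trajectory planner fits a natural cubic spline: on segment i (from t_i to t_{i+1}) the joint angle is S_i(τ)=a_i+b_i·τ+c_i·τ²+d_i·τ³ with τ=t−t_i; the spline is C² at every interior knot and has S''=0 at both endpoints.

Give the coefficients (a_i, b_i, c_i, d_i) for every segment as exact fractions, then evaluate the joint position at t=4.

Δ: Δ0=-4/3, Δ1=-1/2, Δ2=4, Δ3=-4/3
row 1: diag=10, rhs=5; c'=1/5, d'=1/2
row 2: denom=6−2·1/5=28/5; d'=(27−2·1/2)/(28/5)=65/14
row 3: denom=8−1·5/28=219/28; d'=(-32−1·65/14)/(219/28)=-342/73
back: M3=-342/73
back: M2=65/14−5/28·-342/73=400/73
back: M1=1/2−1/5·400/73=-87/146
M: M0=0, M1=-87/146, M2=400/73, M3=-342/73, M4=0
seg 0: a=4, c=M0/2=0, d=(M1−M0)/(6·3)=-29/876, b=Δ0−h0·(2M0+M1)/6=-907/876
seg 1: a=0, c=M1/2=-87/292, d=(M2−M1)/(6·2)=887/1752, b=Δ1−h1·(2M1+M2)/6=-845/438
seg 2: a=-1, c=M2/2=200/73, d=(M3−M2)/(6·1)=-371/219, b=Δ2−h2·(2M2+M3)/6=647/219
seg 3: a=3, c=M3/2=-171/73, d=(M4−M3)/(6·3)=19/73, b=Δ3−h3·(2M3+M4)/6=734/219
t_q=4 → seg 1, τ=1; S=0+-845/438·τ+-87/292·τ²+887/1752·τ³=-1005/584

  seg 0: a=4 b=-907/876 c=0 d=-29/876
  seg 1: a=0 b=-845/438 c=-87/292 d=887/1752
  seg 2: a=-1 b=647/219 c=200/73 d=-371/219
  seg 3: a=3 b=734/219 c=-171/73 d=19/73
S(4) = -1005/584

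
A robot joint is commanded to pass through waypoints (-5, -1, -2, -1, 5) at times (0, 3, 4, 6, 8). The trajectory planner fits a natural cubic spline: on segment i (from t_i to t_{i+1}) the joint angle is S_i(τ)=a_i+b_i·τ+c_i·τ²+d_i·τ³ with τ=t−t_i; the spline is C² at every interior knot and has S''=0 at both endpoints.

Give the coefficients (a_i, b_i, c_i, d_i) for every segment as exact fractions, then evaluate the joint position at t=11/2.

Δ: Δ0=4/3, Δ1=-1, Δ2=1/2, Δ3=3
row 1: diag=8, rhs=-14; c'=1/8, d'=-7/4
row 2: denom=6−1·1/8=47/8; d'=(9−1·-7/4)/(47/8)=86/47
row 3: denom=8−2·16/47=344/47; d'=(15−2·86/47)/(344/47)=533/344
back: M3=533/344
back: M2=86/47−16/47·533/344=56/43
back: M1=-7/4−1/8·56/43=-329/172
M: M0=0, M1=-329/172, M2=56/43, M3=533/344, M4=0
seg 0: a=-5, c=M0/2=0, d=(M1−M0)/(6·3)=-329/3096, b=Δ0−h0·(2M0+M1)/6=2363/1032
seg 1: a=-1, c=M1/2=-329/344, d=(M2−M1)/(6·1)=553/1032, b=Δ1−h1·(2M1+M2)/6=-299/516
seg 2: a=-2, c=M2/2=28/43, d=(M3−M2)/(6·2)=85/4128, b=Δ2−h2·(2M2+M3)/6=-913/1032
seg 3: a=-1, c=M3/2=533/688, d=(M4−M3)/(6·2)=-533/4128, b=Δ3−h3·(2M3+M4)/6=1015/516
t_q=11/2 → seg 2, τ=3/2; S=-2+-913/1032·τ+28/43·τ²+85/4128·τ³=-19731/11008

  seg 0: a=-5 b=2363/1032 c=0 d=-329/3096
  seg 1: a=-1 b=-299/516 c=-329/344 d=553/1032
  seg 2: a=-2 b=-913/1032 c=28/43 d=85/4128
  seg 3: a=-1 b=1015/516 c=533/688 d=-533/4128
S(11/2) = -19731/11008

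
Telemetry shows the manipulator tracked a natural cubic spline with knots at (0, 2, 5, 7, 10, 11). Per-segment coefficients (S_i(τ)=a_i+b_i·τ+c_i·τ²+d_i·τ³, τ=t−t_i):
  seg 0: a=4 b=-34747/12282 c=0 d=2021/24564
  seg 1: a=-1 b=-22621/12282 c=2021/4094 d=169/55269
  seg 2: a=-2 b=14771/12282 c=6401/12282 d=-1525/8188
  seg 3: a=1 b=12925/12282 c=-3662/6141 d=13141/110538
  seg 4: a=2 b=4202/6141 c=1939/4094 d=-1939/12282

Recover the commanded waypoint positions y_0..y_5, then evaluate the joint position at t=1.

y_0=4 y_1=-1 y_2=-2 y_3=1 y_4=2 y_5=3
S(1) = 10261/8188

y_0 = S_0(0) = a_0 = 4
y_1 = S_1(0) = a_1 = -1
y_2 = S_2(0) = a_2 = -2
y_3 = S_3(0) = a_3 = 1
y_4 = S_4(0) = a_4 = 2
y_5 = S_4(1) = 3
t_q=1 is in segment 0 (τ=1); S_0(τ)=10261/8188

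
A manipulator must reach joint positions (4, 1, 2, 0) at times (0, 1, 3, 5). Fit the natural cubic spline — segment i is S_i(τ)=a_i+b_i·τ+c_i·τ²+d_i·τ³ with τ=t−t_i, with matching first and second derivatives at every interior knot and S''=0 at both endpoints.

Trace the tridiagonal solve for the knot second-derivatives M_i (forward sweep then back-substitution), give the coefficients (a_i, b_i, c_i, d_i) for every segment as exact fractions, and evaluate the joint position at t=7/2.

  seg 0: a=4 b=-163/44 c=0 d=31/44
  seg 1: a=1 b=-35/22 c=93/44 d=-47/88
  seg 2: a=2 b=5/11 c=-12/11 d=2/11
S(7/2) = 87/44

Δ: Δ0=-3, Δ1=1/2, Δ2=-1
row 1: diag=6, rhs=21; c'=1/3, d'=7/2
row 2: denom=8−2·1/3=22/3; d'=(-9−2·7/2)/(22/3)=-24/11
back: M2=-24/11
back: M1=7/2−1/3·-24/11=93/22
M: M0=0, M1=93/22, M2=-24/11, M3=0
seg 0: a=4, c=M0/2=0, d=(M1−M0)/(6·1)=31/44, b=Δ0−h0·(2M0+M1)/6=-163/44
seg 1: a=1, c=M1/2=93/44, d=(M2−M1)/(6·2)=-47/88, b=Δ1−h1·(2M1+M2)/6=-35/22
seg 2: a=2, c=M2/2=-12/11, d=(M3−M2)/(6·2)=2/11, b=Δ2−h2·(2M2+M3)/6=5/11
t_q=7/2 → seg 2, τ=1/2; S=2+5/11·τ+-12/11·τ²+2/11·τ³=87/44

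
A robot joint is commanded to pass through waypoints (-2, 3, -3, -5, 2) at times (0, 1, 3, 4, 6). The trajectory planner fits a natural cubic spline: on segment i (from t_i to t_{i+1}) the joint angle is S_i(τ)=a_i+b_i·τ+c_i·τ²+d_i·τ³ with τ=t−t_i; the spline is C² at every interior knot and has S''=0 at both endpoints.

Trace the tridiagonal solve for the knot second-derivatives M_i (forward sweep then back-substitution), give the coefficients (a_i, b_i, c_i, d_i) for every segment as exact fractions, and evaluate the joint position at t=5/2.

  seg 0: a=-2 b=1211/186 c=0 d=-281/186
  seg 1: a=3 b=184/93 c=-281/62 d=95/93
  seg 2: a=-3 b=-362/93 c=99/62 d=55/186
  seg 3: a=-5 b=35/186 c=77/31 d=-77/186
S(5/2) = -97/124

Δ: Δ0=5, Δ1=-3, Δ2=-2, Δ3=7/2
row 1: diag=6, rhs=-48; c'=1/3, d'=-8
row 2: denom=6−2·1/3=16/3; d'=(6−2·-8)/(16/3)=33/8
row 3: denom=6−1·3/16=93/16; d'=(33−1·33/8)/(93/16)=154/31
back: M3=154/31
back: M2=33/8−3/16·154/31=99/31
back: M1=-8−1/3·99/31=-281/31
M: M0=0, M1=-281/31, M2=99/31, M3=154/31, M4=0
seg 0: a=-2, c=M0/2=0, d=(M1−M0)/(6·1)=-281/186, b=Δ0−h0·(2M0+M1)/6=1211/186
seg 1: a=3, c=M1/2=-281/62, d=(M2−M1)/(6·2)=95/93, b=Δ1−h1·(2M1+M2)/6=184/93
seg 2: a=-3, c=M2/2=99/62, d=(M3−M2)/(6·1)=55/186, b=Δ2−h2·(2M2+M3)/6=-362/93
seg 3: a=-5, c=M3/2=77/31, d=(M4−M3)/(6·2)=-77/186, b=Δ3−h3·(2M3+M4)/6=35/186
t_q=5/2 → seg 1, τ=3/2; S=3+184/93·τ+-281/62·τ²+95/93·τ³=-97/124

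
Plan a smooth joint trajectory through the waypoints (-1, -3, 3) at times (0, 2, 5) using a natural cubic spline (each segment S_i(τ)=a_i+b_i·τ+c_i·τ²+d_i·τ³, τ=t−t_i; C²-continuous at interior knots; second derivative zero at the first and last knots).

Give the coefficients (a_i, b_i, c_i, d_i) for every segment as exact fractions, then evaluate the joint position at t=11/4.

Δ: Δ0=-1, Δ1=2
row 1: diag=10, rhs=18; c'=3/10, d'=9/5
back: M1=9/5
M: M0=0, M1=9/5, M2=0
seg 0: a=-1, c=M0/2=0, d=(M1−M0)/(6·2)=3/20, b=Δ0−h0·(2M0+M1)/6=-8/5
seg 1: a=-3, c=M1/2=9/10, d=(M2−M1)/(6·3)=-1/10, b=Δ1−h1·(2M1+M2)/6=1/5
t_q=11/4 → seg 1, τ=3/4; S=-3+1/5·τ+9/10·τ²+-1/10·τ³=-1527/640

  seg 0: a=-1 b=-8/5 c=0 d=3/20
  seg 1: a=-3 b=1/5 c=9/10 d=-1/10
S(11/4) = -1527/640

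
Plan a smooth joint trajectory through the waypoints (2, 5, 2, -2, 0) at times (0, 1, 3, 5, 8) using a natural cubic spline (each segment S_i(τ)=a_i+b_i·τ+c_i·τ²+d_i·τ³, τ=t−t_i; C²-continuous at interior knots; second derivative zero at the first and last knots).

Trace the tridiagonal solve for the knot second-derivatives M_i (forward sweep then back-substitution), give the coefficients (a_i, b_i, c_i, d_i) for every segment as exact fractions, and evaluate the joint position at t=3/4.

  seg 0: a=2 b=1177/312 c=0 d=-241/312
  seg 1: a=5 b=227/156 c=-241/104 d=131/312
  seg 2: a=2 b=-433/156 c=21/104 d=29/312
  seg 3: a=-2 b=-133/156 c=79/104 d=-79/936
S(3/4) = 29975/6656

Δ: Δ0=3, Δ1=-3/2, Δ2=-2, Δ3=2/3
row 1: diag=6, rhs=-27; c'=1/3, d'=-9/2
row 2: denom=8−2·1/3=22/3; d'=(-3−2·-9/2)/(22/3)=9/11
row 3: denom=10−2·3/11=104/11; d'=(16−2·9/11)/(104/11)=79/52
back: M3=79/52
back: M2=9/11−3/11·79/52=21/52
back: M1=-9/2−1/3·21/52=-241/52
M: M0=0, M1=-241/52, M2=21/52, M3=79/52, M4=0
seg 0: a=2, c=M0/2=0, d=(M1−M0)/(6·1)=-241/312, b=Δ0−h0·(2M0+M1)/6=1177/312
seg 1: a=5, c=M1/2=-241/104, d=(M2−M1)/(6·2)=131/312, b=Δ1−h1·(2M1+M2)/6=227/156
seg 2: a=2, c=M2/2=21/104, d=(M3−M2)/(6·2)=29/312, b=Δ2−h2·(2M2+M3)/6=-433/156
seg 3: a=-2, c=M3/2=79/104, d=(M4−M3)/(6·3)=-79/936, b=Δ3−h3·(2M3+M4)/6=-133/156
t_q=3/4 → seg 0, τ=3/4; S=2+1177/312·τ+0·τ²+-241/312·τ³=29975/6656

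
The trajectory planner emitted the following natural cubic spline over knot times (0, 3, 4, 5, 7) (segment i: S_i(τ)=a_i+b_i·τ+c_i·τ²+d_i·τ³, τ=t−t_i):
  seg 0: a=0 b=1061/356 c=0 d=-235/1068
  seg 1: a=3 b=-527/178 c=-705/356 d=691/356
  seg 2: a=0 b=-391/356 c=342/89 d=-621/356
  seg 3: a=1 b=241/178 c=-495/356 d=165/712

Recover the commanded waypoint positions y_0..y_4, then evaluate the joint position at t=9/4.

y_0=0 y_1=3 y_2=0 y_3=1 y_4=0
S(9/4) = 95679/22784

y_0 = S_0(0) = a_0 = 0
y_1 = S_1(0) = a_1 = 3
y_2 = S_2(0) = a_2 = 0
y_3 = S_3(0) = a_3 = 1
y_4 = S_3(2) = 0
t_q=9/4 is in segment 0 (τ=9/4); S_0(τ)=95679/22784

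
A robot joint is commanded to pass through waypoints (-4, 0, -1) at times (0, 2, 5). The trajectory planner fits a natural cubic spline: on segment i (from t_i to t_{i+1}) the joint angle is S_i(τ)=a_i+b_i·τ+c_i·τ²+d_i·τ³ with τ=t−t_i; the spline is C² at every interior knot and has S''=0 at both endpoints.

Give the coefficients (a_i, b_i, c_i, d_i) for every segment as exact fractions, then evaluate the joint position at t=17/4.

  seg 0: a=-4 b=37/15 c=0 d=-7/60
  seg 1: a=0 b=16/15 c=-7/10 d=7/90
S(17/4) = -33/128

Δ: Δ0=2, Δ1=-1/3
row 1: diag=10, rhs=-14; c'=3/10, d'=-7/5
back: M1=-7/5
M: M0=0, M1=-7/5, M2=0
seg 0: a=-4, c=M0/2=0, d=(M1−M0)/(6·2)=-7/60, b=Δ0−h0·(2M0+M1)/6=37/15
seg 1: a=0, c=M1/2=-7/10, d=(M2−M1)/(6·3)=7/90, b=Δ1−h1·(2M1+M2)/6=16/15
t_q=17/4 → seg 1, τ=9/4; S=0+16/15·τ+-7/10·τ²+7/90·τ³=-33/128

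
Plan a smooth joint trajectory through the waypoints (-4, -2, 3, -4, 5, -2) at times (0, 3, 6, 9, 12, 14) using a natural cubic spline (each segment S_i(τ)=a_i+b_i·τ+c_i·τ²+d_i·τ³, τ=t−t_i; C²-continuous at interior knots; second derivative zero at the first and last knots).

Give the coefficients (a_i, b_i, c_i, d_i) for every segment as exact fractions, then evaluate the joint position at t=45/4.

Δ: Δ0=2/3, Δ1=5/3, Δ2=-7/3, Δ3=3, Δ4=-7/2
row 1: diag=12, rhs=6; c'=1/4, d'=1/2
row 2: denom=12−3·1/4=45/4; d'=(-24−3·1/2)/(45/4)=-34/15
row 3: denom=12−3·4/15=56/5; d'=(32−3·-34/15)/(56/5)=97/28
row 4: denom=10−3·15/56=515/56; d'=(-39−3·97/28)/(515/56)=-2766/515
back: M4=-2766/515
back: M3=97/28−15/56·-2766/515=505/103
back: M2=-34/15−4/15·505/103=-5522/1545
back: M1=1/2−1/4·-5522/1545=2153/1545
M: M0=0, M1=2153/1545, M2=-5522/1545, M3=505/103, M4=-2766/515, M5=0
seg 0: a=-4, c=M0/2=0, d=(M1−M0)/(6·3)=2153/27810, b=Δ0−h0·(2M0+M1)/6=-31/1030
seg 1: a=-2, c=M1/2=2153/3090, d=(M2−M1)/(6·3)=-1535/5562, b=Δ1−h1·(2M1+M2)/6=1061/515
seg 2: a=3, c=M2/2=-2761/1545, d=(M3−M2)/(6·3)=13097/27810, b=Δ2−h2·(2M2+M3)/6=-1247/1030
seg 3: a=-4, c=M3/2=505/206, d=(M4−M3)/(6·3)=-5291/9270, b=Δ3−h3·(2M3+M4)/6=403/515
seg 4: a=5, c=M4/2=-1383/515, d=(M5−M4)/(6·2)=461/1030, b=Δ4−h4·(2M4+M5)/6=83/1030
t_q=45/4 → seg 3, τ=9/4; S=-4+403/515·τ+505/206·τ²+-5291/9270·τ³=241913/65920

  seg 0: a=-4 b=-31/1030 c=0 d=2153/27810
  seg 1: a=-2 b=1061/515 c=2153/3090 d=-1535/5562
  seg 2: a=3 b=-1247/1030 c=-2761/1545 d=13097/27810
  seg 3: a=-4 b=403/515 c=505/206 d=-5291/9270
  seg 4: a=5 b=83/1030 c=-1383/515 d=461/1030
S(45/4) = 241913/65920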